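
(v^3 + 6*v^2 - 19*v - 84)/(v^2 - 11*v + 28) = (v^2 + 10*v + 21)/(v - 7)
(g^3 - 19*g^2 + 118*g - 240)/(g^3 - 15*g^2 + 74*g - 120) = (g - 8)/(g - 4)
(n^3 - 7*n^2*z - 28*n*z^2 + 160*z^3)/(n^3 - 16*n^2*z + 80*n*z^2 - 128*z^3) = (-n - 5*z)/(-n + 4*z)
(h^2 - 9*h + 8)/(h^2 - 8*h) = (h - 1)/h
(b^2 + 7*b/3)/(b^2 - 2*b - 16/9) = 3*b*(3*b + 7)/(9*b^2 - 18*b - 16)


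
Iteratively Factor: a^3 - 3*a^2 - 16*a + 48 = (a - 4)*(a^2 + a - 12) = (a - 4)*(a + 4)*(a - 3)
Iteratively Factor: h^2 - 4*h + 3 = (h - 1)*(h - 3)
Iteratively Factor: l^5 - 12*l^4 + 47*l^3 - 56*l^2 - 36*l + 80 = (l - 5)*(l^4 - 7*l^3 + 12*l^2 + 4*l - 16) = (l - 5)*(l - 2)*(l^3 - 5*l^2 + 2*l + 8) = (l - 5)*(l - 4)*(l - 2)*(l^2 - l - 2) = (l - 5)*(l - 4)*(l - 2)*(l + 1)*(l - 2)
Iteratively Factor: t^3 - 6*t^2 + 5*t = (t - 5)*(t^2 - t) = t*(t - 5)*(t - 1)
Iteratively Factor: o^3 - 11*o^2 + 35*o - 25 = (o - 5)*(o^2 - 6*o + 5) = (o - 5)^2*(o - 1)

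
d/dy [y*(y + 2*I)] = 2*y + 2*I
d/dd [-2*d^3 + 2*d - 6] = 2 - 6*d^2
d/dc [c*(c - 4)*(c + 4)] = 3*c^2 - 16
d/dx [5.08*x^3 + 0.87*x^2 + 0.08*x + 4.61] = 15.24*x^2 + 1.74*x + 0.08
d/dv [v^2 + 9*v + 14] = 2*v + 9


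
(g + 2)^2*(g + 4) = g^3 + 8*g^2 + 20*g + 16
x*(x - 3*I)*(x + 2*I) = x^3 - I*x^2 + 6*x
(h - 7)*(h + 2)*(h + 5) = h^3 - 39*h - 70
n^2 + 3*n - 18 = (n - 3)*(n + 6)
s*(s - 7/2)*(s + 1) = s^3 - 5*s^2/2 - 7*s/2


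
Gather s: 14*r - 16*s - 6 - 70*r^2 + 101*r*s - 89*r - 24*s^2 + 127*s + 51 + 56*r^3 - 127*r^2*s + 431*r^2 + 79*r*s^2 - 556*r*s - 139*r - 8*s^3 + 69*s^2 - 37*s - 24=56*r^3 + 361*r^2 - 214*r - 8*s^3 + s^2*(79*r + 45) + s*(-127*r^2 - 455*r + 74) + 21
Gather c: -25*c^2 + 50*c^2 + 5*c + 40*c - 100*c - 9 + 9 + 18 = 25*c^2 - 55*c + 18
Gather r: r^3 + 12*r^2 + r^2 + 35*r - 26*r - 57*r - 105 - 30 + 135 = r^3 + 13*r^2 - 48*r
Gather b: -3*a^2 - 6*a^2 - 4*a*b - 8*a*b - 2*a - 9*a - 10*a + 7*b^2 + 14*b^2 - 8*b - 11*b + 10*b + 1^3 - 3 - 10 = -9*a^2 - 21*a + 21*b^2 + b*(-12*a - 9) - 12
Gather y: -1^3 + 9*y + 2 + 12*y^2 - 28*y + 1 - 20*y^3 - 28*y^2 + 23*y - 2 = -20*y^3 - 16*y^2 + 4*y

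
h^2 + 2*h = h*(h + 2)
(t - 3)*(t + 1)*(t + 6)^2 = t^4 + 10*t^3 + 9*t^2 - 108*t - 108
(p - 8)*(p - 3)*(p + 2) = p^3 - 9*p^2 + 2*p + 48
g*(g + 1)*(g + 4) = g^3 + 5*g^2 + 4*g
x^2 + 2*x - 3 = (x - 1)*(x + 3)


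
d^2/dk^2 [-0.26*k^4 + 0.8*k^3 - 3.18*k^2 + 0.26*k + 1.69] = -3.12*k^2 + 4.8*k - 6.36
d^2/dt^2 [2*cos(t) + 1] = -2*cos(t)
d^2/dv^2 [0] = 0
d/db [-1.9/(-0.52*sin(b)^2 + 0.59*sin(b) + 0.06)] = (1.121 - 1.976*sin(b))*cos(b)/(-0.52*sin(b)^2 + 0.59*sin(b) + 0.06)^2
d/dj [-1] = 0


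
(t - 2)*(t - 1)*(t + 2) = t^3 - t^2 - 4*t + 4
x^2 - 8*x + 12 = (x - 6)*(x - 2)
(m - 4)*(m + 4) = m^2 - 16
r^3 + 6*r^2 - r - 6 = (r - 1)*(r + 1)*(r + 6)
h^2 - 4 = (h - 2)*(h + 2)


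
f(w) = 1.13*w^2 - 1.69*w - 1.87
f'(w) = 2.26*w - 1.69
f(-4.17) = 24.83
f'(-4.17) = -11.11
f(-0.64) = -0.33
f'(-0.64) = -3.14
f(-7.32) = 71.05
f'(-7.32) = -18.23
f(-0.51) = -0.71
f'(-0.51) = -2.84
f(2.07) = -0.53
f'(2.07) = 2.99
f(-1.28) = 2.14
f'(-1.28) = -4.58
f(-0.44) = -0.91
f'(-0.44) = -2.68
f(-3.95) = 22.44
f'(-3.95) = -10.62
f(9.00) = 74.45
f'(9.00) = 18.65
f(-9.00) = 104.87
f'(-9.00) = -22.03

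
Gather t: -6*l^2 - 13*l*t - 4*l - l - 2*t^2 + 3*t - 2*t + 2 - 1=-6*l^2 - 5*l - 2*t^2 + t*(1 - 13*l) + 1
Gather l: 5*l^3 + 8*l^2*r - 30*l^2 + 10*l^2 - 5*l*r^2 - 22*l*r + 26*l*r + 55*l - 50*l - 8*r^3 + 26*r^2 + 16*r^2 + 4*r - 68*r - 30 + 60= 5*l^3 + l^2*(8*r - 20) + l*(-5*r^2 + 4*r + 5) - 8*r^3 + 42*r^2 - 64*r + 30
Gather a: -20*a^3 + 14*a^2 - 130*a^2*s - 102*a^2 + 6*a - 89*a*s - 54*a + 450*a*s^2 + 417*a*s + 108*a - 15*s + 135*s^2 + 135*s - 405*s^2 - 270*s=-20*a^3 + a^2*(-130*s - 88) + a*(450*s^2 + 328*s + 60) - 270*s^2 - 150*s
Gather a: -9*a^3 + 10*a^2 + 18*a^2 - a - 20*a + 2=-9*a^3 + 28*a^2 - 21*a + 2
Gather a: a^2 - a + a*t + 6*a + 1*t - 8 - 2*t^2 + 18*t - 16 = a^2 + a*(t + 5) - 2*t^2 + 19*t - 24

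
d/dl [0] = 0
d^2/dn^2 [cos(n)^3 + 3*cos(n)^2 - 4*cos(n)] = 13*cos(n)/4 - 6*cos(2*n) - 9*cos(3*n)/4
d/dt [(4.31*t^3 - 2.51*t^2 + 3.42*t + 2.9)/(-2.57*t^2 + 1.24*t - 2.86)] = (-11.0767*t^4 + 10.6888*t^3 - 31.3028*t^2 + 29.2632*t - 13.3772)/(6.6049*t^4 - 6.3736*t^3 + 16.238*t^2 - 7.0928*t + 8.1796)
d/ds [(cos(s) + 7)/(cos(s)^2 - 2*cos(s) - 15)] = (cos(s)^2 + 14*cos(s) + 1)*sin(s)/(sin(s)^2 + 2*cos(s) + 14)^2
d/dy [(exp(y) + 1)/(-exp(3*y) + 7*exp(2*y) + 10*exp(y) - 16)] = (-(exp(y) + 1)*(-3*exp(2*y) + 14*exp(y) + 10) - exp(3*y) + 7*exp(2*y) + 10*exp(y) - 16)*exp(y)/(exp(3*y) - 7*exp(2*y) - 10*exp(y) + 16)^2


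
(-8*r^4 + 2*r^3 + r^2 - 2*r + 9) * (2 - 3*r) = 24*r^5 - 22*r^4 + r^3 + 8*r^2 - 31*r + 18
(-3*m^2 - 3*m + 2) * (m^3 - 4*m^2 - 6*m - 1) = -3*m^5 + 9*m^4 + 32*m^3 + 13*m^2 - 9*m - 2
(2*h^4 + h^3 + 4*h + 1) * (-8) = -16*h^4 - 8*h^3 - 32*h - 8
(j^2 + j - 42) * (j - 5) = j^3 - 4*j^2 - 47*j + 210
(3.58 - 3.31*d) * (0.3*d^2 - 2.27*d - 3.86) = -0.993*d^3 + 8.5877*d^2 + 4.65*d - 13.8188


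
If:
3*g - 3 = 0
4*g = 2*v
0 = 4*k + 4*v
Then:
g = 1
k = -2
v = 2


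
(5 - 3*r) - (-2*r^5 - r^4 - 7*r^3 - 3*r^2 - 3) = 2*r^5 + r^4 + 7*r^3 + 3*r^2 - 3*r + 8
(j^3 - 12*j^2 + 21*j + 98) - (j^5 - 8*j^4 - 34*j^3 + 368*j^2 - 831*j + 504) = -j^5 + 8*j^4 + 35*j^3 - 380*j^2 + 852*j - 406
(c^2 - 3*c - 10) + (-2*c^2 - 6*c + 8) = -c^2 - 9*c - 2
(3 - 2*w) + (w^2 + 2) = w^2 - 2*w + 5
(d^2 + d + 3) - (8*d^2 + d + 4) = -7*d^2 - 1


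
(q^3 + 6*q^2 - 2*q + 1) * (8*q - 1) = 8*q^4 + 47*q^3 - 22*q^2 + 10*q - 1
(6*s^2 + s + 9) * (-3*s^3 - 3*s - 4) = -18*s^5 - 3*s^4 - 45*s^3 - 27*s^2 - 31*s - 36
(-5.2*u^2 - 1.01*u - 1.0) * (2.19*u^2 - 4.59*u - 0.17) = -11.388*u^4 + 21.6561*u^3 + 3.3299*u^2 + 4.7617*u + 0.17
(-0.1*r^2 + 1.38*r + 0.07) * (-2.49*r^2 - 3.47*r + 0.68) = 0.249*r^4 - 3.0892*r^3 - 5.0309*r^2 + 0.6955*r + 0.0476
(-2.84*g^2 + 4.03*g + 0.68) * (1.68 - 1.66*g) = 4.7144*g^3 - 11.461*g^2 + 5.6416*g + 1.1424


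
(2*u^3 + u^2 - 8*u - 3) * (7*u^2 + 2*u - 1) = 14*u^5 + 11*u^4 - 56*u^3 - 38*u^2 + 2*u + 3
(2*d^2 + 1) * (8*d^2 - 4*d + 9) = 16*d^4 - 8*d^3 + 26*d^2 - 4*d + 9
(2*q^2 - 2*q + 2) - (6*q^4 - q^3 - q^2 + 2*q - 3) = -6*q^4 + q^3 + 3*q^2 - 4*q + 5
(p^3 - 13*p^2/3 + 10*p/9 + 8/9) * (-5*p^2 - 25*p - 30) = -5*p^5 - 10*p^4/3 + 655*p^3/9 + 880*p^2/9 - 500*p/9 - 80/3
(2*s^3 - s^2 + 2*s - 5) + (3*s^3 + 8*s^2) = 5*s^3 + 7*s^2 + 2*s - 5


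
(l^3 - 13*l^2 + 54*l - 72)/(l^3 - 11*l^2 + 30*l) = (l^2 - 7*l + 12)/(l*(l - 5))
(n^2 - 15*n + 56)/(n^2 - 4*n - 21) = (n - 8)/(n + 3)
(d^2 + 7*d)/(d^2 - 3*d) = (d + 7)/(d - 3)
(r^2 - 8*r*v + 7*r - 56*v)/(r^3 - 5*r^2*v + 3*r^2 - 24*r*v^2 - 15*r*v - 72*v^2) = (r + 7)/(r^2 + 3*r*v + 3*r + 9*v)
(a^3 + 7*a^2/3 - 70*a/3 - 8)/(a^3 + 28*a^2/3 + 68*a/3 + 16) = (3*a^2 - 11*a - 4)/(3*a^2 + 10*a + 8)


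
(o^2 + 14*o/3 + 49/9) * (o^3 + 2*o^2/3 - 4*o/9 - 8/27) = o^5 + 16*o^4/3 + 73*o^3/9 + 34*o^2/27 - 308*o/81 - 392/243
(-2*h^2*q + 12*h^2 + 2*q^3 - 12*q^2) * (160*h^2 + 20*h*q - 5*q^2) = -320*h^4*q + 1920*h^4 - 40*h^3*q^2 + 240*h^3*q + 330*h^2*q^3 - 1980*h^2*q^2 + 40*h*q^4 - 240*h*q^3 - 10*q^5 + 60*q^4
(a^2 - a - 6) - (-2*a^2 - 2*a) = 3*a^2 + a - 6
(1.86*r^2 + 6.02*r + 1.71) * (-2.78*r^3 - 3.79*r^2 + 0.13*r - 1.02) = -5.1708*r^5 - 23.785*r^4 - 27.3278*r^3 - 7.5955*r^2 - 5.9181*r - 1.7442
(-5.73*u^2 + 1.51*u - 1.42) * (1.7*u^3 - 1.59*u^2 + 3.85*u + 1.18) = -9.741*u^5 + 11.6777*u^4 - 26.8754*u^3 + 1.3099*u^2 - 3.6852*u - 1.6756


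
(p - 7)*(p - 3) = p^2 - 10*p + 21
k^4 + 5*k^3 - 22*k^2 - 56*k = k*(k - 4)*(k + 2)*(k + 7)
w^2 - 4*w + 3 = (w - 3)*(w - 1)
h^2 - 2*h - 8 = (h - 4)*(h + 2)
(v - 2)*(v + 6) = v^2 + 4*v - 12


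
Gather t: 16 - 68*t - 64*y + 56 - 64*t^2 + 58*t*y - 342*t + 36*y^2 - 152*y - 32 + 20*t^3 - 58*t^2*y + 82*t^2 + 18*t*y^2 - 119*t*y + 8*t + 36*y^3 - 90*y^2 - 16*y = 20*t^3 + t^2*(18 - 58*y) + t*(18*y^2 - 61*y - 402) + 36*y^3 - 54*y^2 - 232*y + 40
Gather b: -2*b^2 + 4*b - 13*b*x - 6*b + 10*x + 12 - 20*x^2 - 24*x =-2*b^2 + b*(-13*x - 2) - 20*x^2 - 14*x + 12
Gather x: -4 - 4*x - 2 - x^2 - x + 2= -x^2 - 5*x - 4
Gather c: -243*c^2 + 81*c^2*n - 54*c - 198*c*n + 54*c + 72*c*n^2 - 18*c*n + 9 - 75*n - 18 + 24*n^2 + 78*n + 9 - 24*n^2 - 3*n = c^2*(81*n - 243) + c*(72*n^2 - 216*n)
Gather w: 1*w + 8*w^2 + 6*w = 8*w^2 + 7*w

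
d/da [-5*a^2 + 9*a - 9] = 9 - 10*a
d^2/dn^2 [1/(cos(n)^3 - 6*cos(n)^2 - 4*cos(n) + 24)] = ((-13*cos(n) - 48*cos(2*n) + 9*cos(3*n))*(cos(n)^3 - 6*cos(n)^2 - 4*cos(n) + 24)/4 + 2*(-3*cos(n)^2 + 12*cos(n) + 4)^2*sin(n)^2)/(cos(n)^3 - 6*cos(n)^2 - 4*cos(n) + 24)^3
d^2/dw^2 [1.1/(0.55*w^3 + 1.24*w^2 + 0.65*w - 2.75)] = (-(3.63*w + 2.728)*(0.55*w^3 + 1.24*w^2 + 0.65*w - 2.75) + 1.1*(1.65*w^2 + 2.48*w + 0.65)*(3.3*w^2 + 4.96*w + 1.3))/(0.55*w^3 + 1.24*w^2 + 0.65*w - 2.75)^3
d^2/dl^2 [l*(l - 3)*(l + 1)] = 6*l - 4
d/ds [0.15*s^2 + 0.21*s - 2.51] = 0.3*s + 0.21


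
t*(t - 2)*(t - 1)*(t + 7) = t^4 + 4*t^3 - 19*t^2 + 14*t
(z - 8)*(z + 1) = z^2 - 7*z - 8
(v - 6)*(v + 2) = v^2 - 4*v - 12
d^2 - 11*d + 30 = (d - 6)*(d - 5)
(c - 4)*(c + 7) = c^2 + 3*c - 28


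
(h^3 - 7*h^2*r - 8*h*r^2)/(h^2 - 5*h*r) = (h^2 - 7*h*r - 8*r^2)/(h - 5*r)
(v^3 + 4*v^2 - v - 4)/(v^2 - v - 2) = (v^2 + 3*v - 4)/(v - 2)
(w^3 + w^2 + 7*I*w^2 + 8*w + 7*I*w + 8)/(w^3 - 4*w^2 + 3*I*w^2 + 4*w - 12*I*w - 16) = (w^2 + w*(1 + 8*I) + 8*I)/(w^2 + 4*w*(-1 + I) - 16*I)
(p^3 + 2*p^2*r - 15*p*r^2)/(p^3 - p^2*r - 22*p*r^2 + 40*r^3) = p*(p - 3*r)/(p^2 - 6*p*r + 8*r^2)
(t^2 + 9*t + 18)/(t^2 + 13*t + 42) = (t + 3)/(t + 7)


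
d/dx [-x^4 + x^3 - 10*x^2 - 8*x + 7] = -4*x^3 + 3*x^2 - 20*x - 8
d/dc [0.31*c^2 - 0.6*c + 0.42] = 0.62*c - 0.6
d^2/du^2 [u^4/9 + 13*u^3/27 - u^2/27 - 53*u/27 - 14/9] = 4*u^2/3 + 26*u/9 - 2/27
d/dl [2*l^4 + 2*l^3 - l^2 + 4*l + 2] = 8*l^3 + 6*l^2 - 2*l + 4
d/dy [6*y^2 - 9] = 12*y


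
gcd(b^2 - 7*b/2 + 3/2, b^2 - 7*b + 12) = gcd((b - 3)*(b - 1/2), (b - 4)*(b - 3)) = b - 3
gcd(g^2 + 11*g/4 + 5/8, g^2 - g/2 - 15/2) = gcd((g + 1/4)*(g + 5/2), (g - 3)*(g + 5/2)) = g + 5/2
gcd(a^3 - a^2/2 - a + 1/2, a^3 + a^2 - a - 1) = a^2 - 1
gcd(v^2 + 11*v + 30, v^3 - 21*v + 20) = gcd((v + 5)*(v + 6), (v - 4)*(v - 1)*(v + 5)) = v + 5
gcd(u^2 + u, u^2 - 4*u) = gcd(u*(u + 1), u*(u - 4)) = u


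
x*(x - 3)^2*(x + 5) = x^4 - x^3 - 21*x^2 + 45*x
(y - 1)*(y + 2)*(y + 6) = y^3 + 7*y^2 + 4*y - 12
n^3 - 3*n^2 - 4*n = n*(n - 4)*(n + 1)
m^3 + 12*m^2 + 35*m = m*(m + 5)*(m + 7)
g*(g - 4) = g^2 - 4*g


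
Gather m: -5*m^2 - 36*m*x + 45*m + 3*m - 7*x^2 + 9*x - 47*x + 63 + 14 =-5*m^2 + m*(48 - 36*x) - 7*x^2 - 38*x + 77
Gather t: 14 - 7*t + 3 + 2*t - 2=15 - 5*t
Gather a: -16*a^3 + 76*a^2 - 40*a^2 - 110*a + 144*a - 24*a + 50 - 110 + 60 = -16*a^3 + 36*a^2 + 10*a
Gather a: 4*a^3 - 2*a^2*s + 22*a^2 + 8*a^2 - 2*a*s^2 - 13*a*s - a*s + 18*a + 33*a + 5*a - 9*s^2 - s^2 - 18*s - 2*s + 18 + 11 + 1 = 4*a^3 + a^2*(30 - 2*s) + a*(-2*s^2 - 14*s + 56) - 10*s^2 - 20*s + 30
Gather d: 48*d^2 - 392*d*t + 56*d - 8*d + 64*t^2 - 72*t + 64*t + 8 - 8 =48*d^2 + d*(48 - 392*t) + 64*t^2 - 8*t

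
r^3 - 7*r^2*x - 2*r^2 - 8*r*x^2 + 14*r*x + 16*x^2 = (r - 2)*(r - 8*x)*(r + x)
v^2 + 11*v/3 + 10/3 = (v + 5/3)*(v + 2)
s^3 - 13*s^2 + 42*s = s*(s - 7)*(s - 6)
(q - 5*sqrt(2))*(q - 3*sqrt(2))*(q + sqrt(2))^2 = q^4 - 6*sqrt(2)*q^3 + 44*sqrt(2)*q + 60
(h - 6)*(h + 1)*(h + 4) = h^3 - h^2 - 26*h - 24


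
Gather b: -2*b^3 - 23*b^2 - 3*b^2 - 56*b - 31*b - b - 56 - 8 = -2*b^3 - 26*b^2 - 88*b - 64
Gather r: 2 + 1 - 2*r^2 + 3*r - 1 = -2*r^2 + 3*r + 2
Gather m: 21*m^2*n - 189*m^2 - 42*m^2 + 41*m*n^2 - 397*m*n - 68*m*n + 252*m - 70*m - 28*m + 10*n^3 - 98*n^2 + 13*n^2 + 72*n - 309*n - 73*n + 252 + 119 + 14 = m^2*(21*n - 231) + m*(41*n^2 - 465*n + 154) + 10*n^3 - 85*n^2 - 310*n + 385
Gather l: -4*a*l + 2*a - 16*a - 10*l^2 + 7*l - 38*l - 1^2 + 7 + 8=-14*a - 10*l^2 + l*(-4*a - 31) + 14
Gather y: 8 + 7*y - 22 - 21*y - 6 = -14*y - 20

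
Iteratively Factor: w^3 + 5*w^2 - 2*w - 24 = (w - 2)*(w^2 + 7*w + 12) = (w - 2)*(w + 4)*(w + 3)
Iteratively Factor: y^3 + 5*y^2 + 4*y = (y)*(y^2 + 5*y + 4) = y*(y + 4)*(y + 1)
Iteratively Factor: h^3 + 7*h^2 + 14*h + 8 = (h + 4)*(h^2 + 3*h + 2) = (h + 2)*(h + 4)*(h + 1)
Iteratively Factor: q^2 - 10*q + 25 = (q - 5)*(q - 5)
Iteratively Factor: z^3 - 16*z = (z - 4)*(z^2 + 4*z) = z*(z - 4)*(z + 4)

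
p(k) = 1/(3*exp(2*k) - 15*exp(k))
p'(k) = (-6*exp(2*k) + 15*exp(k))/(3*exp(2*k) - 15*exp(k))^2 = (5 - 2*exp(k))*exp(-k)/(3*(exp(k) - 5)^2)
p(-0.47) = -0.12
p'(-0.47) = 0.10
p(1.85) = 0.04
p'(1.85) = -0.22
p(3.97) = 0.00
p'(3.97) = -0.00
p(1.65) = 0.31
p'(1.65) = -8.09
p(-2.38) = -0.73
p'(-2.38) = 0.72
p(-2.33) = -0.70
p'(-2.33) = 0.68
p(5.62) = 0.00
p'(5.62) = -0.00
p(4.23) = 0.00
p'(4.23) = -0.00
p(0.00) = -0.08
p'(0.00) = 0.06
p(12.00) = 0.00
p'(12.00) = 0.00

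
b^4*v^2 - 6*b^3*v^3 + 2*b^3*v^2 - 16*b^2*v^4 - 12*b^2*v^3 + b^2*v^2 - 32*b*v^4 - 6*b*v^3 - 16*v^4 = (b - 8*v)*(b + 2*v)*(b*v + v)^2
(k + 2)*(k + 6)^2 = k^3 + 14*k^2 + 60*k + 72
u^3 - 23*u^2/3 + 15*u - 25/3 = (u - 5)*(u - 5/3)*(u - 1)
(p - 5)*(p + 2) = p^2 - 3*p - 10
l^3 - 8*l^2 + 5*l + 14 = (l - 7)*(l - 2)*(l + 1)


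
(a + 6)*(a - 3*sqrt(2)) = a^2 - 3*sqrt(2)*a + 6*a - 18*sqrt(2)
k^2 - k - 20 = (k - 5)*(k + 4)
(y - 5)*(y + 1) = y^2 - 4*y - 5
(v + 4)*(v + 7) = v^2 + 11*v + 28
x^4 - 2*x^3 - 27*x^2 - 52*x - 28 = (x - 7)*(x + 1)*(x + 2)^2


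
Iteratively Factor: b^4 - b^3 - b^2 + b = (b - 1)*(b^3 - b) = b*(b - 1)*(b^2 - 1) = b*(b - 1)*(b + 1)*(b - 1)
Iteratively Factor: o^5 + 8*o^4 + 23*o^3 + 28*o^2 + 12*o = (o + 1)*(o^4 + 7*o^3 + 16*o^2 + 12*o) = (o + 1)*(o + 2)*(o^3 + 5*o^2 + 6*o) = (o + 1)*(o + 2)^2*(o^2 + 3*o) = o*(o + 1)*(o + 2)^2*(o + 3)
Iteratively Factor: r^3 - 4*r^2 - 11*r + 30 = (r - 5)*(r^2 + r - 6) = (r - 5)*(r - 2)*(r + 3)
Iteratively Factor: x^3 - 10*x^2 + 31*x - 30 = (x - 2)*(x^2 - 8*x + 15) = (x - 3)*(x - 2)*(x - 5)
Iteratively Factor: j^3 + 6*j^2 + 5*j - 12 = (j - 1)*(j^2 + 7*j + 12) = (j - 1)*(j + 4)*(j + 3)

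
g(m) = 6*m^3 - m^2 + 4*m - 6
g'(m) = 18*m^2 - 2*m + 4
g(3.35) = 221.75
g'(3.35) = 199.30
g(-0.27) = -7.27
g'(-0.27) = 5.85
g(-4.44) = -568.64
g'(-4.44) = 367.72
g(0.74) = -1.16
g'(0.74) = 12.38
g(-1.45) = -32.19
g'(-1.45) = 44.74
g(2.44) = 84.97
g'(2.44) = 106.28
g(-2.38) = -102.07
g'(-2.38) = 110.72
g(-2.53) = -119.69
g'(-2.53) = 124.28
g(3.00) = 159.00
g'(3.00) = 160.00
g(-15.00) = -20541.00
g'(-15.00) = 4084.00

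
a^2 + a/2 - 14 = (a - 7/2)*(a + 4)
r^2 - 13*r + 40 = (r - 8)*(r - 5)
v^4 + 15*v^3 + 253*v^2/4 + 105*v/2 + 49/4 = (v + 1/2)^2*(v + 7)^2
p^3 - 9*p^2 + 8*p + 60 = (p - 6)*(p - 5)*(p + 2)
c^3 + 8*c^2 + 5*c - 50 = (c - 2)*(c + 5)^2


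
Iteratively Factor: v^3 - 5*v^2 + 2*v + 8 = (v - 4)*(v^2 - v - 2) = (v - 4)*(v - 2)*(v + 1)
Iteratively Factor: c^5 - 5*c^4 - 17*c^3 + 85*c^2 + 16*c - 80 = (c - 1)*(c^4 - 4*c^3 - 21*c^2 + 64*c + 80) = (c - 5)*(c - 1)*(c^3 + c^2 - 16*c - 16) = (c - 5)*(c - 4)*(c - 1)*(c^2 + 5*c + 4) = (c - 5)*(c - 4)*(c - 1)*(c + 4)*(c + 1)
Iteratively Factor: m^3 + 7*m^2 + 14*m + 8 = (m + 1)*(m^2 + 6*m + 8) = (m + 1)*(m + 4)*(m + 2)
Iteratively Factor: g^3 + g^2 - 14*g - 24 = (g + 2)*(g^2 - g - 12) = (g - 4)*(g + 2)*(g + 3)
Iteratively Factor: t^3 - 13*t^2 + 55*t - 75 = (t - 3)*(t^2 - 10*t + 25) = (t - 5)*(t - 3)*(t - 5)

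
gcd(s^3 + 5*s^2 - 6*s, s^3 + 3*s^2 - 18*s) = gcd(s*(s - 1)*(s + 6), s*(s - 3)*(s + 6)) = s^2 + 6*s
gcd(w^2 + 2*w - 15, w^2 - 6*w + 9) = w - 3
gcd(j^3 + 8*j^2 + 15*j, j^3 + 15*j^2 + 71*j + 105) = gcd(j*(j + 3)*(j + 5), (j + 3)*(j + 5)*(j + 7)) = j^2 + 8*j + 15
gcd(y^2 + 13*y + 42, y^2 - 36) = y + 6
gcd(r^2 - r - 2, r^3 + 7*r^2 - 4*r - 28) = r - 2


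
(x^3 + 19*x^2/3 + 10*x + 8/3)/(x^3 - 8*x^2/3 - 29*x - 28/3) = (x + 2)/(x - 7)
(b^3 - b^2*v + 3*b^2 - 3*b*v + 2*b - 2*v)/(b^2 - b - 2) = (b^2 - b*v + 2*b - 2*v)/(b - 2)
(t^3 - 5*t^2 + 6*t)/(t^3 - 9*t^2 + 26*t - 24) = t/(t - 4)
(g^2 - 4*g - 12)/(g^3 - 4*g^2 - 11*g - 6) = (g + 2)/(g^2 + 2*g + 1)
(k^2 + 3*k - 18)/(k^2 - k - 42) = (k - 3)/(k - 7)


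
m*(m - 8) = m^2 - 8*m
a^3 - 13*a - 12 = (a - 4)*(a + 1)*(a + 3)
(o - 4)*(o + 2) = o^2 - 2*o - 8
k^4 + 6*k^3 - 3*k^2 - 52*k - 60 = (k - 3)*(k + 2)^2*(k + 5)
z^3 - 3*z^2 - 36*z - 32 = (z - 8)*(z + 1)*(z + 4)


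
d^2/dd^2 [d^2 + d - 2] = 2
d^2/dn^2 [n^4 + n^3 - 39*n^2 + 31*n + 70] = 12*n^2 + 6*n - 78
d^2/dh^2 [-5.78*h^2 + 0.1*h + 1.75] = -11.5600000000000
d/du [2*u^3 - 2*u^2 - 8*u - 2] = 6*u^2 - 4*u - 8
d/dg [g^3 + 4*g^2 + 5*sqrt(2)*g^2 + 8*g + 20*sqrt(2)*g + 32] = 3*g^2 + 8*g + 10*sqrt(2)*g + 8 + 20*sqrt(2)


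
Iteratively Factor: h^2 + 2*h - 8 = (h + 4)*(h - 2)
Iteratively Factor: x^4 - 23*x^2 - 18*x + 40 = (x + 4)*(x^3 - 4*x^2 - 7*x + 10) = (x - 5)*(x + 4)*(x^2 + x - 2) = (x - 5)*(x + 2)*(x + 4)*(x - 1)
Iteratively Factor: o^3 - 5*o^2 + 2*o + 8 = (o - 2)*(o^2 - 3*o - 4) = (o - 4)*(o - 2)*(o + 1)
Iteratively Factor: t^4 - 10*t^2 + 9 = (t + 1)*(t^3 - t^2 - 9*t + 9) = (t - 1)*(t + 1)*(t^2 - 9) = (t - 3)*(t - 1)*(t + 1)*(t + 3)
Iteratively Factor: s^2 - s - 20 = (s - 5)*(s + 4)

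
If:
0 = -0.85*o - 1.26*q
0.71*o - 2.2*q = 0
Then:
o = 0.00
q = 0.00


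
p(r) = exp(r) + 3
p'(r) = exp(r)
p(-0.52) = 3.59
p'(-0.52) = 0.59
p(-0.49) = 3.61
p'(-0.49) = 0.61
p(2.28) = 12.78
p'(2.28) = 9.78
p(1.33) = 6.78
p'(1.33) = 3.78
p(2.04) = 10.69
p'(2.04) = 7.69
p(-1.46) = 3.23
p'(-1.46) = 0.23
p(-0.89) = 3.41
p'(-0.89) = 0.41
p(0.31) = 4.36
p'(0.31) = 1.36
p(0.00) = 4.00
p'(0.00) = 1.00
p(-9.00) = 3.00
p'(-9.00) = 0.00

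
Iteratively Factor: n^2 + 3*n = (n)*(n + 3)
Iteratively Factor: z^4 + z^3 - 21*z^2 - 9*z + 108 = (z + 3)*(z^3 - 2*z^2 - 15*z + 36) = (z - 3)*(z + 3)*(z^2 + z - 12) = (z - 3)^2*(z + 3)*(z + 4)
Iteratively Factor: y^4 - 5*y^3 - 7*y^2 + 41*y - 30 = (y - 2)*(y^3 - 3*y^2 - 13*y + 15) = (y - 5)*(y - 2)*(y^2 + 2*y - 3) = (y - 5)*(y - 2)*(y + 3)*(y - 1)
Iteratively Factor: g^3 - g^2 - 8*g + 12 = (g - 2)*(g^2 + g - 6) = (g - 2)^2*(g + 3)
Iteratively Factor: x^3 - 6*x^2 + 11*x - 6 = (x - 2)*(x^2 - 4*x + 3) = (x - 2)*(x - 1)*(x - 3)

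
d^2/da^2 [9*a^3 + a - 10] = 54*a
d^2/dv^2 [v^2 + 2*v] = 2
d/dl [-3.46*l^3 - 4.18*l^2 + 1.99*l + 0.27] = -10.38*l^2 - 8.36*l + 1.99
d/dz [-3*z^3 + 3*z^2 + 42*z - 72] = -9*z^2 + 6*z + 42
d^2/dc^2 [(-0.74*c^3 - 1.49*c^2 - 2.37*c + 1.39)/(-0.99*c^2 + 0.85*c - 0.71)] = (8.88178419700125e-16*c^5 - 5.32907051820075e-15*c^4 + 7.182352*c^3 - 17.1375*c^2 - 0.738924000000001*c + 4.30832)/(0.970299*c^6 - 2.499255*c^5 + 4.233438*c^4 - 4.198915*c^3 + 3.036102*c^2 - 1.285455*c + 0.357911)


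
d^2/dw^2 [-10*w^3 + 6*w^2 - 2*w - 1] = 12 - 60*w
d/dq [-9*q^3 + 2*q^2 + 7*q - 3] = -27*q^2 + 4*q + 7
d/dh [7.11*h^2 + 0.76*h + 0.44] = 14.22*h + 0.76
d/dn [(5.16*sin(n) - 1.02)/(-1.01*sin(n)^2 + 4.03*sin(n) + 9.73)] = (5.2116*sin(n)^2 - 2.0604*sin(n) + 54.3174)*cos(n)/(1.0201*sin(n)^4 - 8.1406*sin(n)^3 - 3.4137*sin(n)^2 + 78.4238*sin(n) + 94.6729)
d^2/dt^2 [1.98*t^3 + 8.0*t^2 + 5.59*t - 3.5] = 11.88*t + 16.0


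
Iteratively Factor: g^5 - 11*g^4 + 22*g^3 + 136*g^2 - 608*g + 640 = (g + 4)*(g^4 - 15*g^3 + 82*g^2 - 192*g + 160) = (g - 4)*(g + 4)*(g^3 - 11*g^2 + 38*g - 40) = (g - 4)*(g - 2)*(g + 4)*(g^2 - 9*g + 20) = (g - 4)^2*(g - 2)*(g + 4)*(g - 5)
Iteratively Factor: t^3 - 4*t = (t)*(t^2 - 4) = t*(t + 2)*(t - 2)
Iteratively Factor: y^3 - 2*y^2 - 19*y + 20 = (y - 5)*(y^2 + 3*y - 4) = (y - 5)*(y - 1)*(y + 4)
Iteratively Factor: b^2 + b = (b + 1)*(b)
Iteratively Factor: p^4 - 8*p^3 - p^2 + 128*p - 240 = (p - 5)*(p^3 - 3*p^2 - 16*p + 48) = (p - 5)*(p + 4)*(p^2 - 7*p + 12) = (p - 5)*(p - 3)*(p + 4)*(p - 4)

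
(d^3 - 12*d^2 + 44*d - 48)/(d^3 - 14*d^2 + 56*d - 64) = (d - 6)/(d - 8)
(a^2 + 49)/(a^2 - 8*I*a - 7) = (a + 7*I)/(a - I)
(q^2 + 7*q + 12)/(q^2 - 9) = (q + 4)/(q - 3)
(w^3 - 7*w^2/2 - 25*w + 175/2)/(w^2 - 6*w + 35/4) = 2*(w^2 - 25)/(2*w - 5)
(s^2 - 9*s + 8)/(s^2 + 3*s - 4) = (s - 8)/(s + 4)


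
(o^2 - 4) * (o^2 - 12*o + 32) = o^4 - 12*o^3 + 28*o^2 + 48*o - 128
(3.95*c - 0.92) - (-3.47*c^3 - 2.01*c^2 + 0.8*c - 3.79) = 3.47*c^3 + 2.01*c^2 + 3.15*c + 2.87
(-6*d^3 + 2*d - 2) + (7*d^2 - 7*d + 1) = -6*d^3 + 7*d^2 - 5*d - 1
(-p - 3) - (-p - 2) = -1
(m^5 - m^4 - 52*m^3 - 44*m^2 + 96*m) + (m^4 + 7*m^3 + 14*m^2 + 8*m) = m^5 - 45*m^3 - 30*m^2 + 104*m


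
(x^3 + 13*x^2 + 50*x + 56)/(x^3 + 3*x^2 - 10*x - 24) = (x + 7)/(x - 3)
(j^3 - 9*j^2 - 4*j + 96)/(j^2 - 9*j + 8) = (j^2 - j - 12)/(j - 1)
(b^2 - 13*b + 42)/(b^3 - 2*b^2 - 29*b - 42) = (b - 6)/(b^2 + 5*b + 6)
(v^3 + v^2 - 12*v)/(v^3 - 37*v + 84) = v*(v + 4)/(v^2 + 3*v - 28)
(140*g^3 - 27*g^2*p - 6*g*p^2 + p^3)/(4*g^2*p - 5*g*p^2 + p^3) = (-35*g^2 - 2*g*p + p^2)/(p*(-g + p))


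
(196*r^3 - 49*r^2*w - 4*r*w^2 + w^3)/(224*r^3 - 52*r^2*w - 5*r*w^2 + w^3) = (7*r - w)/(8*r - w)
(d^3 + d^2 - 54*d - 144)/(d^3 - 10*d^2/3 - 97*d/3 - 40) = 3*(d + 6)/(3*d + 5)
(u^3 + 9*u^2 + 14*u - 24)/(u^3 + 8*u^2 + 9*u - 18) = (u + 4)/(u + 3)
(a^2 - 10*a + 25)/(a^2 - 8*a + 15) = (a - 5)/(a - 3)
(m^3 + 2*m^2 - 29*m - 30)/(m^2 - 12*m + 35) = (m^2 + 7*m + 6)/(m - 7)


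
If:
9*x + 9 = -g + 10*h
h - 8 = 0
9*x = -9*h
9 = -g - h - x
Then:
No Solution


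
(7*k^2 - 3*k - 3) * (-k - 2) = -7*k^3 - 11*k^2 + 9*k + 6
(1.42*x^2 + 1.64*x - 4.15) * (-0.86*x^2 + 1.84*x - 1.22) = -1.2212*x^4 + 1.2024*x^3 + 4.8542*x^2 - 9.6368*x + 5.063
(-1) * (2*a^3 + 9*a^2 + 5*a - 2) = -2*a^3 - 9*a^2 - 5*a + 2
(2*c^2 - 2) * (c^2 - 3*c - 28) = 2*c^4 - 6*c^3 - 58*c^2 + 6*c + 56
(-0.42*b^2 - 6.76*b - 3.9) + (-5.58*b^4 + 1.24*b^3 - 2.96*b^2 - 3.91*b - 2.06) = -5.58*b^4 + 1.24*b^3 - 3.38*b^2 - 10.67*b - 5.96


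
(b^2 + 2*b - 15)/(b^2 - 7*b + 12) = (b + 5)/(b - 4)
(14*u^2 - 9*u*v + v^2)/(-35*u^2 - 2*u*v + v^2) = (-2*u + v)/(5*u + v)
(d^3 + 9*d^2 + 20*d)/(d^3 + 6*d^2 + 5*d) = (d + 4)/(d + 1)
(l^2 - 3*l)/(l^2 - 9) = l/(l + 3)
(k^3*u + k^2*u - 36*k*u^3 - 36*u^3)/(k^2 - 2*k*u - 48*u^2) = u*(-k^2 + 6*k*u - k + 6*u)/(-k + 8*u)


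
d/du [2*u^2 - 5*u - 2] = 4*u - 5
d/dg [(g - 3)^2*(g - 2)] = (g - 3)*(3*g - 7)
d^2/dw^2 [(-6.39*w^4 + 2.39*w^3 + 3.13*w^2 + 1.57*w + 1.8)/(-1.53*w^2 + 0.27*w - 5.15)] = (29.916702*w^6 - 15.838254*w^5 + 304.895016*w^4 - 114.785604*w^3 + 2176.38036*w^2 - 301.64628*w - 142.29326)/(3.581577*w^6 - 1.896129*w^5 + 36.501516*w^4 - 12.784473*w^3 + 122.86458*w^2 - 21.483225*w + 136.590875)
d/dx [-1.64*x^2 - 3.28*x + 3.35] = -3.28*x - 3.28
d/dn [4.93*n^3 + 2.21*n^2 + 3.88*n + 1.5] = 14.79*n^2 + 4.42*n + 3.88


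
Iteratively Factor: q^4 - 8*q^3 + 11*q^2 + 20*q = (q - 4)*(q^3 - 4*q^2 - 5*q) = (q - 4)*(q + 1)*(q^2 - 5*q) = (q - 5)*(q - 4)*(q + 1)*(q)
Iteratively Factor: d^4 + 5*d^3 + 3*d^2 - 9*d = (d - 1)*(d^3 + 6*d^2 + 9*d) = d*(d - 1)*(d^2 + 6*d + 9) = d*(d - 1)*(d + 3)*(d + 3)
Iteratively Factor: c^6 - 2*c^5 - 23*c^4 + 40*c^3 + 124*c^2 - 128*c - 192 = (c + 4)*(c^5 - 6*c^4 + c^3 + 36*c^2 - 20*c - 48) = (c - 3)*(c + 4)*(c^4 - 3*c^3 - 8*c^2 + 12*c + 16) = (c - 4)*(c - 3)*(c + 4)*(c^3 + c^2 - 4*c - 4) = (c - 4)*(c - 3)*(c + 1)*(c + 4)*(c^2 - 4) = (c - 4)*(c - 3)*(c + 1)*(c + 2)*(c + 4)*(c - 2)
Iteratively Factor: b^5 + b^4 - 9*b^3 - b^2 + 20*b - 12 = (b + 2)*(b^4 - b^3 - 7*b^2 + 13*b - 6) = (b + 2)*(b + 3)*(b^3 - 4*b^2 + 5*b - 2) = (b - 2)*(b + 2)*(b + 3)*(b^2 - 2*b + 1) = (b - 2)*(b - 1)*(b + 2)*(b + 3)*(b - 1)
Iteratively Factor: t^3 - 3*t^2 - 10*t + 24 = (t - 4)*(t^2 + t - 6) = (t - 4)*(t - 2)*(t + 3)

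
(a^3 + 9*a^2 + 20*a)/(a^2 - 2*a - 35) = a*(a + 4)/(a - 7)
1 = 1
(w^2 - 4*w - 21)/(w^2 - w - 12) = (w - 7)/(w - 4)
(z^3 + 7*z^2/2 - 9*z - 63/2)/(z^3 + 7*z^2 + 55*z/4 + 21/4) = 2*(z - 3)/(2*z + 1)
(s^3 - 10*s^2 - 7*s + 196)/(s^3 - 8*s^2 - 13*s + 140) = (s - 7)/(s - 5)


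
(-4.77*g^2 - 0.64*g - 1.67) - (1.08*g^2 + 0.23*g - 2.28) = -5.85*g^2 - 0.87*g + 0.61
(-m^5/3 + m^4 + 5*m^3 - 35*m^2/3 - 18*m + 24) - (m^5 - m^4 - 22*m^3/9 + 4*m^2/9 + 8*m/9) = -4*m^5/3 + 2*m^4 + 67*m^3/9 - 109*m^2/9 - 170*m/9 + 24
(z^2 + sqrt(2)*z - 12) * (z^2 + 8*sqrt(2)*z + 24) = z^4 + 9*sqrt(2)*z^3 + 28*z^2 - 72*sqrt(2)*z - 288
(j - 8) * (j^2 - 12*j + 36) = j^3 - 20*j^2 + 132*j - 288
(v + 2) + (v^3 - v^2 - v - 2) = v^3 - v^2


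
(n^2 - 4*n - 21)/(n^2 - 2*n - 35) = (n + 3)/(n + 5)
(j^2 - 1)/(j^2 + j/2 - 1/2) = 2*(j - 1)/(2*j - 1)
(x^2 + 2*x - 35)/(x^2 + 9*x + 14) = (x - 5)/(x + 2)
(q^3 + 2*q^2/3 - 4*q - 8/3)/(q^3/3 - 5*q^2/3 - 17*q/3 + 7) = (3*q^3 + 2*q^2 - 12*q - 8)/(q^3 - 5*q^2 - 17*q + 21)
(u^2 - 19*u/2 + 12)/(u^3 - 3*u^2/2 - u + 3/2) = (u - 8)/(u^2 - 1)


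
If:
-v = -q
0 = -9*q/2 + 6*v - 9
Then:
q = 6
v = 6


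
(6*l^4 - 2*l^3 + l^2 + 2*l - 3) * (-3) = -18*l^4 + 6*l^3 - 3*l^2 - 6*l + 9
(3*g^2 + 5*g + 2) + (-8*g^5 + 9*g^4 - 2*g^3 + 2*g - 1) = -8*g^5 + 9*g^4 - 2*g^3 + 3*g^2 + 7*g + 1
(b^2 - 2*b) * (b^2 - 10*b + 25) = b^4 - 12*b^3 + 45*b^2 - 50*b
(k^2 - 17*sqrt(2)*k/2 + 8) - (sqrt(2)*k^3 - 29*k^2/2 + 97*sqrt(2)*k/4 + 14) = -sqrt(2)*k^3 + 31*k^2/2 - 131*sqrt(2)*k/4 - 6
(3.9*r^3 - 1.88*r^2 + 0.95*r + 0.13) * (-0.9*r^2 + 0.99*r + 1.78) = -3.51*r^5 + 5.553*r^4 + 4.2258*r^3 - 2.5229*r^2 + 1.8197*r + 0.2314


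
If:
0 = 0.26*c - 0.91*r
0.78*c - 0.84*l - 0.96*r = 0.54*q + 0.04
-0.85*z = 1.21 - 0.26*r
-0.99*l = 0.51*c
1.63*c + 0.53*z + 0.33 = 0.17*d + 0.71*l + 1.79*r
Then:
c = 11.4423076923077*z + 16.2884615384615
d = 103.024406965583*z + 144.161387631976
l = -5.89452214452214*z - 8.39102564102564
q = 19.8850686350686*z + 28.232905982906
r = 3.26923076923077*z + 4.65384615384615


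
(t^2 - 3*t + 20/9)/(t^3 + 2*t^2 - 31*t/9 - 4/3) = (3*t - 5)/(3*t^2 + 10*t + 3)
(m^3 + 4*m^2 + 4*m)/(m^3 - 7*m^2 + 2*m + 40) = m*(m + 2)/(m^2 - 9*m + 20)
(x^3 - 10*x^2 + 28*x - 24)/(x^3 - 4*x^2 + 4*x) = (x - 6)/x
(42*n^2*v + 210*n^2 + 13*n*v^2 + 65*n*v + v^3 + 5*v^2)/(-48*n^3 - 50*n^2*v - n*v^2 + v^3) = (7*n*v + 35*n + v^2 + 5*v)/(-8*n^2 - 7*n*v + v^2)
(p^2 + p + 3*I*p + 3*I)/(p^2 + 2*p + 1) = (p + 3*I)/(p + 1)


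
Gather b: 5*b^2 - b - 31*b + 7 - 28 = 5*b^2 - 32*b - 21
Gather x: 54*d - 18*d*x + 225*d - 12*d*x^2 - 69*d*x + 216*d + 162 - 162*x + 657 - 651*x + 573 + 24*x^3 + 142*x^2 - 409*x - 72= 495*d + 24*x^3 + x^2*(142 - 12*d) + x*(-87*d - 1222) + 1320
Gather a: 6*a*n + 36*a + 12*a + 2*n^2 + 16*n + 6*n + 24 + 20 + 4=a*(6*n + 48) + 2*n^2 + 22*n + 48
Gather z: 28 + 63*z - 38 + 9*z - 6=72*z - 16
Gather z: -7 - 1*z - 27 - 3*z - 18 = -4*z - 52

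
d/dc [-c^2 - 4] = -2*c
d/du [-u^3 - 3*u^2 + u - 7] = -3*u^2 - 6*u + 1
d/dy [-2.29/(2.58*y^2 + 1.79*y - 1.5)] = (11.8164*y + 4.0991)/(2.58*y^2 + 1.79*y - 1.5)^2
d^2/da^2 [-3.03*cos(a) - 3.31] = 3.03*cos(a)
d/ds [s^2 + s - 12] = 2*s + 1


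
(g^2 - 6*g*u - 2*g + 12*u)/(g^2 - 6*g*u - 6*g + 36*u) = (g - 2)/(g - 6)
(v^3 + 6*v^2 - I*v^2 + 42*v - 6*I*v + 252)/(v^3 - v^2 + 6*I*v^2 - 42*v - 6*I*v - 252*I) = (v - 7*I)/(v - 7)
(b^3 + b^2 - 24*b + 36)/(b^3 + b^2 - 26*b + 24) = (b^2 - 5*b + 6)/(b^2 - 5*b + 4)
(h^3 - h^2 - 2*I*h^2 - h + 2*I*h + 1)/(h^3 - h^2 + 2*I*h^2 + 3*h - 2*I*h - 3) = (h - I)/(h + 3*I)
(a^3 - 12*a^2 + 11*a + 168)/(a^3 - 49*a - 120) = (a - 7)/(a + 5)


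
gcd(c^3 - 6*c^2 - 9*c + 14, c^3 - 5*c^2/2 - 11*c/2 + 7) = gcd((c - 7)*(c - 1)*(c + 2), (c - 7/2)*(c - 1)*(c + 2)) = c^2 + c - 2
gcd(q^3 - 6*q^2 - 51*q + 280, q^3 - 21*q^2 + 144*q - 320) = q^2 - 13*q + 40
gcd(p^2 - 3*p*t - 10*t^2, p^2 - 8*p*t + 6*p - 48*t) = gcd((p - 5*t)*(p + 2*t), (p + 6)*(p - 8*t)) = 1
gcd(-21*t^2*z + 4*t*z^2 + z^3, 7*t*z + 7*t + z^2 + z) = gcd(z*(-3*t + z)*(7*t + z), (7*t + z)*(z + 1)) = 7*t + z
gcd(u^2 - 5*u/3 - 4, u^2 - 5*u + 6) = u - 3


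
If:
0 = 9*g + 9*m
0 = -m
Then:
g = 0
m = 0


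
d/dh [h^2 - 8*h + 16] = 2*h - 8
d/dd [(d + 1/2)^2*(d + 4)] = (2*d + 1)*(6*d + 17)/4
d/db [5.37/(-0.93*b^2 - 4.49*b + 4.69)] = (9.9882*b + 24.1113)/(0.93*b^2 + 4.49*b - 4.69)^2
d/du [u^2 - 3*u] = 2*u - 3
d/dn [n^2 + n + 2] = 2*n + 1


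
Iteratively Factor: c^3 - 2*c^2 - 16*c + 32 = (c - 2)*(c^2 - 16) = (c - 4)*(c - 2)*(c + 4)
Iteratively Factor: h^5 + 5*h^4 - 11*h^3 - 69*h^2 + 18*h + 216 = (h + 4)*(h^4 + h^3 - 15*h^2 - 9*h + 54) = (h - 3)*(h + 4)*(h^3 + 4*h^2 - 3*h - 18) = (h - 3)*(h + 3)*(h + 4)*(h^2 + h - 6) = (h - 3)*(h - 2)*(h + 3)*(h + 4)*(h + 3)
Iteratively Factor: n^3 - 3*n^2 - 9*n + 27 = (n + 3)*(n^2 - 6*n + 9) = (n - 3)*(n + 3)*(n - 3)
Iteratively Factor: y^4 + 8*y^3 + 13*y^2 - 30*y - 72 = (y + 3)*(y^3 + 5*y^2 - 2*y - 24) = (y - 2)*(y + 3)*(y^2 + 7*y + 12) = (y - 2)*(y + 3)*(y + 4)*(y + 3)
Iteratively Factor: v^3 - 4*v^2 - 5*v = (v + 1)*(v^2 - 5*v) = v*(v + 1)*(v - 5)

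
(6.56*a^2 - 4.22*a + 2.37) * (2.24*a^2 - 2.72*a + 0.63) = 14.6944*a^4 - 27.296*a^3 + 20.92*a^2 - 9.105*a + 1.4931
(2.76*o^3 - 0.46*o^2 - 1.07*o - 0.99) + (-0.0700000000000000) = 2.76*o^3 - 0.46*o^2 - 1.07*o - 1.06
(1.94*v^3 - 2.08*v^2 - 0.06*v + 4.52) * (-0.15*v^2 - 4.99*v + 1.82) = -0.291*v^5 - 9.3686*v^4 + 13.919*v^3 - 4.1642*v^2 - 22.664*v + 8.2264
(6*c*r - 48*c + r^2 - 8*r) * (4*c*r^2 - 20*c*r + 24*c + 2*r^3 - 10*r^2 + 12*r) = 24*c^2*r^3 - 312*c^2*r^2 + 1104*c^2*r - 1152*c^2 + 16*c*r^4 - 208*c*r^3 + 736*c*r^2 - 768*c*r + 2*r^5 - 26*r^4 + 92*r^3 - 96*r^2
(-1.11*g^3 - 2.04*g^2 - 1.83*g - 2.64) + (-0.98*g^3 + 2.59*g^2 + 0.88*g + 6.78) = -2.09*g^3 + 0.55*g^2 - 0.95*g + 4.14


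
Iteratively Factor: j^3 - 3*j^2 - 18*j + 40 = (j - 5)*(j^2 + 2*j - 8) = (j - 5)*(j - 2)*(j + 4)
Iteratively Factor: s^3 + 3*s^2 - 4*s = (s)*(s^2 + 3*s - 4) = s*(s + 4)*(s - 1)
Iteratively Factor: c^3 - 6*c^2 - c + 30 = (c + 2)*(c^2 - 8*c + 15) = (c - 5)*(c + 2)*(c - 3)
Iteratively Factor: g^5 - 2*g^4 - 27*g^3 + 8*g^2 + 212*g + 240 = (g + 2)*(g^4 - 4*g^3 - 19*g^2 + 46*g + 120) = (g + 2)^2*(g^3 - 6*g^2 - 7*g + 60) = (g - 5)*(g + 2)^2*(g^2 - g - 12) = (g - 5)*(g + 2)^2*(g + 3)*(g - 4)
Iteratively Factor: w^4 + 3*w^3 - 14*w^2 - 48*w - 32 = (w + 4)*(w^3 - w^2 - 10*w - 8) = (w + 2)*(w + 4)*(w^2 - 3*w - 4) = (w + 1)*(w + 2)*(w + 4)*(w - 4)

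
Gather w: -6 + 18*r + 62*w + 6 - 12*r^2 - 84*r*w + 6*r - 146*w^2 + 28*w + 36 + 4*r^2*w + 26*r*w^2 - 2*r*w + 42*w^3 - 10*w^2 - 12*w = -12*r^2 + 24*r + 42*w^3 + w^2*(26*r - 156) + w*(4*r^2 - 86*r + 78) + 36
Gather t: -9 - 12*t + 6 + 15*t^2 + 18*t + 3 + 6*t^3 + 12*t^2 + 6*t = 6*t^3 + 27*t^2 + 12*t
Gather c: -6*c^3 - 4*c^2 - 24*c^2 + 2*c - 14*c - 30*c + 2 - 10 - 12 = -6*c^3 - 28*c^2 - 42*c - 20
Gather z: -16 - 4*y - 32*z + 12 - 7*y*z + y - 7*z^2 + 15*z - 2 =-3*y - 7*z^2 + z*(-7*y - 17) - 6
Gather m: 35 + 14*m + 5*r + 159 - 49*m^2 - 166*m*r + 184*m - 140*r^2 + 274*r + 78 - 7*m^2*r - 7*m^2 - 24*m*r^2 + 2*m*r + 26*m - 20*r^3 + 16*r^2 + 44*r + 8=m^2*(-7*r - 56) + m*(-24*r^2 - 164*r + 224) - 20*r^3 - 124*r^2 + 323*r + 280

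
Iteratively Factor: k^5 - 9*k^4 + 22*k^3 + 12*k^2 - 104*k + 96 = (k - 4)*(k^4 - 5*k^3 + 2*k^2 + 20*k - 24) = (k - 4)*(k - 2)*(k^3 - 3*k^2 - 4*k + 12) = (k - 4)*(k - 2)^2*(k^2 - k - 6) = (k - 4)*(k - 2)^2*(k + 2)*(k - 3)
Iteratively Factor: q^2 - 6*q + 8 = (q - 4)*(q - 2)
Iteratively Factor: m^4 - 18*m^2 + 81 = (m + 3)*(m^3 - 3*m^2 - 9*m + 27) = (m + 3)^2*(m^2 - 6*m + 9) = (m - 3)*(m + 3)^2*(m - 3)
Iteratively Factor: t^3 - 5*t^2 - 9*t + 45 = (t - 5)*(t^2 - 9) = (t - 5)*(t + 3)*(t - 3)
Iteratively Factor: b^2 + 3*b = (b + 3)*(b)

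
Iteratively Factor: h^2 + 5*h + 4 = (h + 1)*(h + 4)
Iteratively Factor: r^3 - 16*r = (r)*(r^2 - 16) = r*(r + 4)*(r - 4)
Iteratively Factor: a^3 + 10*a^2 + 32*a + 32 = (a + 2)*(a^2 + 8*a + 16) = (a + 2)*(a + 4)*(a + 4)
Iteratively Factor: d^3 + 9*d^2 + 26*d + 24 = (d + 3)*(d^2 + 6*d + 8) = (d + 3)*(d + 4)*(d + 2)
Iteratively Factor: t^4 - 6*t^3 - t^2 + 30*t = (t)*(t^3 - 6*t^2 - t + 30) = t*(t - 5)*(t^2 - t - 6) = t*(t - 5)*(t + 2)*(t - 3)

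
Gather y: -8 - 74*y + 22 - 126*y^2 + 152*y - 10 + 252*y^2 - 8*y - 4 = 126*y^2 + 70*y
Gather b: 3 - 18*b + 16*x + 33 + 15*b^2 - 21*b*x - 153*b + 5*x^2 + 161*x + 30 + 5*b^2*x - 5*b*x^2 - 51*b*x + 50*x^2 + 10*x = b^2*(5*x + 15) + b*(-5*x^2 - 72*x - 171) + 55*x^2 + 187*x + 66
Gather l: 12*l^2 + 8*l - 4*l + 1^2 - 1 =12*l^2 + 4*l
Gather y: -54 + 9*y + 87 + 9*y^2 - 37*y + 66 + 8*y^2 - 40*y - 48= 17*y^2 - 68*y + 51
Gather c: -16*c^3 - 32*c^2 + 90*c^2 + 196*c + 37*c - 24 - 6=-16*c^3 + 58*c^2 + 233*c - 30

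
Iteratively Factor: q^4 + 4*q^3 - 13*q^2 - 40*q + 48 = (q - 1)*(q^3 + 5*q^2 - 8*q - 48) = (q - 1)*(q + 4)*(q^2 + q - 12) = (q - 3)*(q - 1)*(q + 4)*(q + 4)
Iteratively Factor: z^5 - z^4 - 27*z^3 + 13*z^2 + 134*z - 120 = (z + 3)*(z^4 - 4*z^3 - 15*z^2 + 58*z - 40) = (z - 5)*(z + 3)*(z^3 + z^2 - 10*z + 8) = (z - 5)*(z - 1)*(z + 3)*(z^2 + 2*z - 8) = (z - 5)*(z - 2)*(z - 1)*(z + 3)*(z + 4)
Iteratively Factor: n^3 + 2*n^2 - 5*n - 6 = (n + 3)*(n^2 - n - 2) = (n - 2)*(n + 3)*(n + 1)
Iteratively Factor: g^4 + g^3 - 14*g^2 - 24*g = (g + 3)*(g^3 - 2*g^2 - 8*g) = (g - 4)*(g + 3)*(g^2 + 2*g) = g*(g - 4)*(g + 3)*(g + 2)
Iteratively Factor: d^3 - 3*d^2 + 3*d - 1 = (d - 1)*(d^2 - 2*d + 1) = (d - 1)^2*(d - 1)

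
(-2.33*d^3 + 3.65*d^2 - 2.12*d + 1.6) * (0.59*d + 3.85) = -1.3747*d^4 - 6.817*d^3 + 12.8017*d^2 - 7.218*d + 6.16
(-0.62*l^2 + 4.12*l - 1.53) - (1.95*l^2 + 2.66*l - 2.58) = -2.57*l^2 + 1.46*l + 1.05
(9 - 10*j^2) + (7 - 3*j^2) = 16 - 13*j^2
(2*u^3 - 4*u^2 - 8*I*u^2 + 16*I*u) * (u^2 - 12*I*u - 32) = 2*u^5 - 4*u^4 - 32*I*u^4 - 160*u^3 + 64*I*u^3 + 320*u^2 + 256*I*u^2 - 512*I*u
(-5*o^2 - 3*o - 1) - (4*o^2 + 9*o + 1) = -9*o^2 - 12*o - 2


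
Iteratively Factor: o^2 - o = (o - 1)*(o)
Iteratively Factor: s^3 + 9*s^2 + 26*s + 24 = (s + 2)*(s^2 + 7*s + 12) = (s + 2)*(s + 3)*(s + 4)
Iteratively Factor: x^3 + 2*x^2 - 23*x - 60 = (x + 4)*(x^2 - 2*x - 15) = (x + 3)*(x + 4)*(x - 5)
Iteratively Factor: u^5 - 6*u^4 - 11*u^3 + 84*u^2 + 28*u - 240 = (u - 2)*(u^4 - 4*u^3 - 19*u^2 + 46*u + 120) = (u - 5)*(u - 2)*(u^3 + u^2 - 14*u - 24) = (u - 5)*(u - 4)*(u - 2)*(u^2 + 5*u + 6) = (u - 5)*(u - 4)*(u - 2)*(u + 2)*(u + 3)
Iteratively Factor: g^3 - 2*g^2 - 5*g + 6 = (g - 1)*(g^2 - g - 6) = (g - 3)*(g - 1)*(g + 2)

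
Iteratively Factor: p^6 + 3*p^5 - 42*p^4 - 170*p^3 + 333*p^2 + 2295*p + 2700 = (p + 4)*(p^5 - p^4 - 38*p^3 - 18*p^2 + 405*p + 675) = (p + 3)*(p + 4)*(p^4 - 4*p^3 - 26*p^2 + 60*p + 225) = (p + 3)^2*(p + 4)*(p^3 - 7*p^2 - 5*p + 75) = (p - 5)*(p + 3)^2*(p + 4)*(p^2 - 2*p - 15) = (p - 5)^2*(p + 3)^2*(p + 4)*(p + 3)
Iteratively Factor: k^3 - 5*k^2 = (k - 5)*(k^2) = k*(k - 5)*(k)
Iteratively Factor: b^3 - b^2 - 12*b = (b + 3)*(b^2 - 4*b) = b*(b + 3)*(b - 4)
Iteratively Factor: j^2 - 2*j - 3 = (j - 3)*(j + 1)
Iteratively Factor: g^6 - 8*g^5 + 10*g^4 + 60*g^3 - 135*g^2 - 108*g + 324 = (g - 3)*(g^5 - 5*g^4 - 5*g^3 + 45*g^2 - 108) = (g - 3)^2*(g^4 - 2*g^3 - 11*g^2 + 12*g + 36) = (g - 3)^2*(g + 2)*(g^3 - 4*g^2 - 3*g + 18) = (g - 3)^2*(g + 2)^2*(g^2 - 6*g + 9) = (g - 3)^3*(g + 2)^2*(g - 3)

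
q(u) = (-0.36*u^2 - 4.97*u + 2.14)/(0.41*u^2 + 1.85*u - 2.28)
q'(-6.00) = 30.16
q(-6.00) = 13.77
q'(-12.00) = 0.17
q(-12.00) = 0.29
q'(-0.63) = 0.74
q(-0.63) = -1.56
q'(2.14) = 1.06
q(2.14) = -2.85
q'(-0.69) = 0.72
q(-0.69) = -1.61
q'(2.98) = 0.41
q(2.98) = -2.31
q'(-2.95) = 1.13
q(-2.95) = -3.28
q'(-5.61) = 852.19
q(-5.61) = 76.27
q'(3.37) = 0.30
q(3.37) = -2.17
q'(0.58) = 6.80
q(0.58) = 0.81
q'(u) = (-0.82*u - 1.85)*(-0.36*u^2 - 4.97*u + 2.14)/(0.41*u^2 + 1.85*u - 2.28)^2 + (-0.72*u - 4.97)/(0.41*u^2 + 1.85*u - 2.28) = (1.3717*u^2 - 0.1132*u + 7.3726)/(0.1681*u^4 + 1.517*u^3 + 1.5529*u^2 - 8.436*u + 5.1984)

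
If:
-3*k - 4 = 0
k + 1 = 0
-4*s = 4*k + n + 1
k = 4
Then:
No Solution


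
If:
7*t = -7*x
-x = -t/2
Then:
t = 0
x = 0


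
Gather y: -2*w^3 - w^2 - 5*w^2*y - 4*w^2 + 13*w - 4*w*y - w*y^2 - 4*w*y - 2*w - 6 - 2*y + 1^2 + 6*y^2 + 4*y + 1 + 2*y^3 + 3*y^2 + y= -2*w^3 - 5*w^2 + 11*w + 2*y^3 + y^2*(9 - w) + y*(-5*w^2 - 8*w + 3) - 4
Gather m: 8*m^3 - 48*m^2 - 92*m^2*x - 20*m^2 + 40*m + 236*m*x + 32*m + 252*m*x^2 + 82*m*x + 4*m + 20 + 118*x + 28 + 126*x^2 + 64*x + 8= 8*m^3 + m^2*(-92*x - 68) + m*(252*x^2 + 318*x + 76) + 126*x^2 + 182*x + 56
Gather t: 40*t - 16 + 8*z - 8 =40*t + 8*z - 24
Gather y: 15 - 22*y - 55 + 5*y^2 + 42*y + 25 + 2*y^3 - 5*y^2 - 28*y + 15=2*y^3 - 8*y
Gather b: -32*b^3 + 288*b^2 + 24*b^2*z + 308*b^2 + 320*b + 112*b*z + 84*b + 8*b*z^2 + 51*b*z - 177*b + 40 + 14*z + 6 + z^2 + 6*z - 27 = -32*b^3 + b^2*(24*z + 596) + b*(8*z^2 + 163*z + 227) + z^2 + 20*z + 19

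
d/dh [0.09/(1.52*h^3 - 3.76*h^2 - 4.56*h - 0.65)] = (-0.4104*h^2 + 0.6768*h + 0.4104)/(-1.52*h^3 + 3.76*h^2 + 4.56*h + 0.65)^2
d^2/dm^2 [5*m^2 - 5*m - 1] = 10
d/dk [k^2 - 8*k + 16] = 2*k - 8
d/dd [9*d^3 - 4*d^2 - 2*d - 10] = 27*d^2 - 8*d - 2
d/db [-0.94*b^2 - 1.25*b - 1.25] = -1.88*b - 1.25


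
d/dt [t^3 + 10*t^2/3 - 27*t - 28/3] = 3*t^2 + 20*t/3 - 27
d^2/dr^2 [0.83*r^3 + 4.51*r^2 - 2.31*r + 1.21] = 4.98*r + 9.02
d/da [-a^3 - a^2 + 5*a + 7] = -3*a^2 - 2*a + 5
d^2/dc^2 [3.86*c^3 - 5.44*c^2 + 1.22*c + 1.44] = 23.16*c - 10.88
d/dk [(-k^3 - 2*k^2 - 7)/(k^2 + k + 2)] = (-k^4 - 2*k^3 - 8*k^2 + 6*k + 7)/(k^4 + 2*k^3 + 5*k^2 + 4*k + 4)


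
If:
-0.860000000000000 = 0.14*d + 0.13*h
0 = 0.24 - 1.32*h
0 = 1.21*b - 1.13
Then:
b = 0.93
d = -6.31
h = 0.18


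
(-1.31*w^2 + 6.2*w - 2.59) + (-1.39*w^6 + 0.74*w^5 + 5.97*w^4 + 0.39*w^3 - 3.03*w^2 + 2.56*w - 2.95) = -1.39*w^6 + 0.74*w^5 + 5.97*w^4 + 0.39*w^3 - 4.34*w^2 + 8.76*w - 5.54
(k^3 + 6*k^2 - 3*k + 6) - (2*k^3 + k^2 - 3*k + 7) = -k^3 + 5*k^2 - 1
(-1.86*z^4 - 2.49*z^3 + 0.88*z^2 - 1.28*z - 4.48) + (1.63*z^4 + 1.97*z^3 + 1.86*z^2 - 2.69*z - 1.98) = -0.23*z^4 - 0.52*z^3 + 2.74*z^2 - 3.97*z - 6.46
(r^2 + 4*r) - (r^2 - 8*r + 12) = 12*r - 12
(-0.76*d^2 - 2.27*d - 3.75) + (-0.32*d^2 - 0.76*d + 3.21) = -1.08*d^2 - 3.03*d - 0.54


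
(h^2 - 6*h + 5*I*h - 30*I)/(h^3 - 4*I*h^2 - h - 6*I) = (h^2 + h*(-6 + 5*I) - 30*I)/(h^3 - 4*I*h^2 - h - 6*I)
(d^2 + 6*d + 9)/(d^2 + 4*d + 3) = (d + 3)/(d + 1)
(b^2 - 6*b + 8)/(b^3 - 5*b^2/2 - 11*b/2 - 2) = 2*(b - 2)/(2*b^2 + 3*b + 1)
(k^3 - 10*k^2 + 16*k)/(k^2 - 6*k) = (k^2 - 10*k + 16)/(k - 6)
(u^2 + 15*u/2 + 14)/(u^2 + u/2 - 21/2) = (u + 4)/(u - 3)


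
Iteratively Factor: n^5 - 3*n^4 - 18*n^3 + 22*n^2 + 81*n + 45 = (n + 3)*(n^4 - 6*n^3 + 22*n + 15) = (n + 1)*(n + 3)*(n^3 - 7*n^2 + 7*n + 15) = (n - 3)*(n + 1)*(n + 3)*(n^2 - 4*n - 5) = (n - 3)*(n + 1)^2*(n + 3)*(n - 5)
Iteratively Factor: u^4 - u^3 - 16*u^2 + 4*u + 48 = (u - 4)*(u^3 + 3*u^2 - 4*u - 12) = (u - 4)*(u - 2)*(u^2 + 5*u + 6) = (u - 4)*(u - 2)*(u + 3)*(u + 2)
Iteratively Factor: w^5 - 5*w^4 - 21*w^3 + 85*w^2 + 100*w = (w)*(w^4 - 5*w^3 - 21*w^2 + 85*w + 100) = w*(w - 5)*(w^3 - 21*w - 20) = w*(w - 5)*(w + 4)*(w^2 - 4*w - 5) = w*(w - 5)^2*(w + 4)*(w + 1)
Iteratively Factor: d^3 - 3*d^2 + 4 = (d - 2)*(d^2 - d - 2) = (d - 2)*(d + 1)*(d - 2)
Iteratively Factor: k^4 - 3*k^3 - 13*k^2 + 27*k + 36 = (k + 1)*(k^3 - 4*k^2 - 9*k + 36) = (k - 3)*(k + 1)*(k^2 - k - 12) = (k - 4)*(k - 3)*(k + 1)*(k + 3)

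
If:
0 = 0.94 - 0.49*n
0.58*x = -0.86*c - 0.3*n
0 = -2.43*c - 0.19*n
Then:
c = -0.15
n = 1.92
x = -0.77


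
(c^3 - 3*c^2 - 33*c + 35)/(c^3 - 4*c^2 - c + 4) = (c^2 - 2*c - 35)/(c^2 - 3*c - 4)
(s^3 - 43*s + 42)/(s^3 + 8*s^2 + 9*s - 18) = (s^2 + s - 42)/(s^2 + 9*s + 18)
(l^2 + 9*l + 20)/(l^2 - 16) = (l + 5)/(l - 4)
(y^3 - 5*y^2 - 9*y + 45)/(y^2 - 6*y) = (y^3 - 5*y^2 - 9*y + 45)/(y*(y - 6))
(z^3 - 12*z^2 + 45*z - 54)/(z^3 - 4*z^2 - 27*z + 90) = (z - 3)/(z + 5)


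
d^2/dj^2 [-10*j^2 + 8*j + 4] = -20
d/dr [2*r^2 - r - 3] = 4*r - 1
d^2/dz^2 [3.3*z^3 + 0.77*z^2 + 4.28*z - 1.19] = 19.8*z + 1.54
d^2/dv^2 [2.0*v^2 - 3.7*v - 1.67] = 4.00000000000000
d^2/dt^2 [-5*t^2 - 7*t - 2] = -10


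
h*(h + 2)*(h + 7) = h^3 + 9*h^2 + 14*h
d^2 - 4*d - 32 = (d - 8)*(d + 4)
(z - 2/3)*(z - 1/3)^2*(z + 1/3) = z^4 - z^3 + z^2/9 + z/9 - 2/81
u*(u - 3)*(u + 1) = u^3 - 2*u^2 - 3*u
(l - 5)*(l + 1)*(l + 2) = l^3 - 2*l^2 - 13*l - 10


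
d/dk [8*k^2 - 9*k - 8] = 16*k - 9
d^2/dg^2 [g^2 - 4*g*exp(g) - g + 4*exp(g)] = -4*g*exp(g) - 4*exp(g) + 2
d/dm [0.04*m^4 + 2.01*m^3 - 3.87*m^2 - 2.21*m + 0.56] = 0.16*m^3 + 6.03*m^2 - 7.74*m - 2.21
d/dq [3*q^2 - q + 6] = 6*q - 1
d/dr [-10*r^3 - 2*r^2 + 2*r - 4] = -30*r^2 - 4*r + 2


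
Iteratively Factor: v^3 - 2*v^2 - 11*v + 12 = (v - 1)*(v^2 - v - 12) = (v - 4)*(v - 1)*(v + 3)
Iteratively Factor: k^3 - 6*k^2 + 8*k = (k)*(k^2 - 6*k + 8) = k*(k - 2)*(k - 4)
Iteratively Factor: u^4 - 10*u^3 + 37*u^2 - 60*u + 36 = (u - 2)*(u^3 - 8*u^2 + 21*u - 18) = (u - 3)*(u - 2)*(u^2 - 5*u + 6) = (u - 3)*(u - 2)^2*(u - 3)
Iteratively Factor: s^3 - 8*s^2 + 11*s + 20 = (s - 4)*(s^2 - 4*s - 5) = (s - 4)*(s + 1)*(s - 5)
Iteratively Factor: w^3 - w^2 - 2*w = (w + 1)*(w^2 - 2*w) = w*(w + 1)*(w - 2)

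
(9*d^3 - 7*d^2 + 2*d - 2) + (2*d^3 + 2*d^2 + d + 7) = 11*d^3 - 5*d^2 + 3*d + 5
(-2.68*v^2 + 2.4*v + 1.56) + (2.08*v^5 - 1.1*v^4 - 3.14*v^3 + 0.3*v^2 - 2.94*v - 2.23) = 2.08*v^5 - 1.1*v^4 - 3.14*v^3 - 2.38*v^2 - 0.54*v - 0.67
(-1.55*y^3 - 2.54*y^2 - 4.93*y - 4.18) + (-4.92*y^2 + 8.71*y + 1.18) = -1.55*y^3 - 7.46*y^2 + 3.78*y - 3.0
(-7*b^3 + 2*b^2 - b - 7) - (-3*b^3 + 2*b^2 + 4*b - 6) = -4*b^3 - 5*b - 1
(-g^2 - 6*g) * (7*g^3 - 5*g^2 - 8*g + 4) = -7*g^5 - 37*g^4 + 38*g^3 + 44*g^2 - 24*g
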